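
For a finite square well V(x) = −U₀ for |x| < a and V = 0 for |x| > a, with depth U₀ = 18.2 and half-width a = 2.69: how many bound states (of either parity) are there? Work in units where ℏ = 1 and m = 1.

The dimensionless depth is z₀ = a√(2mU₀)/ℏ = 2.69 × √(36.40) = 16.23.
The even/odd transcendental equations gain one root per π/2 in z₀, giving N = 1 + ⌊2z₀/π⌋ = 1 + ⌊10.33⌋ = 11.

N = 11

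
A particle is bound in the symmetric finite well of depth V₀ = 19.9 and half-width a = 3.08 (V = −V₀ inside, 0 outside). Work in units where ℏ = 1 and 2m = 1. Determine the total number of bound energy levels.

Define the well-strength parameter z₀ = (a/ℏ)√(2mV₀) = 3.08 × √(2·0.5·19.9) = 13.74.
The even/odd transcendental equations gain one root per π/2 in z₀, giving N = 1 + ⌊2z₀/π⌋ = 1 + ⌊8.747⌋ = 9.

N = 9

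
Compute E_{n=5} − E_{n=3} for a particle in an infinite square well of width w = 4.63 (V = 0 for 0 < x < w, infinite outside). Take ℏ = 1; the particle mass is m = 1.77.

E_n = n²π²ℏ²/(2mw²), so ΔE = (5² − 3²) π²ℏ²/(2mw²).
ΔE = 16 × π² / (2 × 1.77 × 4.63²) = 2.081.

ΔE = 2.08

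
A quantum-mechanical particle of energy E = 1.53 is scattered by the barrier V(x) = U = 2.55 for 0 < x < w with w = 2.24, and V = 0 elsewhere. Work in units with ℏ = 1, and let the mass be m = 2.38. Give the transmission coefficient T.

E < U: inside the barrier ψ ∝ e^{±κx} with κ = √(2m(U − E))/ℏ = 2.203.
κw = 4.936, sinh(κw) = 69.58.
The exact tunnelling result is T⁻¹ = 1 + U² sinh²(κw) / [4E(U − E)] = 5045, so T = 0.000198.

T = 0.000198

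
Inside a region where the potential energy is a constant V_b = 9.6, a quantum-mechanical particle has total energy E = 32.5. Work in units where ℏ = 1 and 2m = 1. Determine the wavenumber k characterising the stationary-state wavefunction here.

k = 4.79

With E > V_b the solution is oscillatory, ψ ∝ e^{±ikx} with k = √(2m(E − V_b))/ℏ.
k = √(2 × 0.5 × 22.9) = 4.785.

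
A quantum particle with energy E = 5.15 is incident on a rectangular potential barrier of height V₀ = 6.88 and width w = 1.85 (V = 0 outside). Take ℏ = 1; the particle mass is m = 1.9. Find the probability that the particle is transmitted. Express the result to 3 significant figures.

T = 0.000228

E < V₀: inside the barrier ψ ∝ e^{±κx} with κ = √(2m(V₀ − E))/ℏ = 2.564.
κw = 4.743, sinh(κw) = 57.41.
The exact tunnelling result is T⁻¹ = 1 + V₀² sinh²(κw) / [4E(V₀ − E)] = 4378, so T = 0.000228.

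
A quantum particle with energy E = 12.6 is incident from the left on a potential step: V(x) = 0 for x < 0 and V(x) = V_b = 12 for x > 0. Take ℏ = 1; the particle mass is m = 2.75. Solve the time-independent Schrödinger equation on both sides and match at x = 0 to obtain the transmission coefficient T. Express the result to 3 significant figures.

T = 0.588

The wavenumbers are k₁ = √(2mE)/ℏ = 8.325 on the left and k₂ = √(2m(E − V_b))/ℏ = 1.817 on the right.
Continuity of ψ and ψ′ at the step yields the reflection amplitude r = (k₁ − k₂)/(k₁ + k₂) = 0.6417; thus R = |r|² = 0.4118, T = 0.5882.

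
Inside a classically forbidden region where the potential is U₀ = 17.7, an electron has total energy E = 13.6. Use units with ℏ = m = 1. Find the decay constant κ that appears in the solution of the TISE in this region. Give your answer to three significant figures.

Since E < U₀ the TISE in this region is ψ'' = κ²ψ with κ = √(2m(U₀ − E))/ℏ.
κ = √(2 × 1 × 4.1) = 2.864.

κ = 2.86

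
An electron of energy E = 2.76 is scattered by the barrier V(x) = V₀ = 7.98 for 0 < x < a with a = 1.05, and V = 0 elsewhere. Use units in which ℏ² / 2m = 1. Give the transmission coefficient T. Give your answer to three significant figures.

T = 0.0295

Since E < V₀ the interior solution is evanescent with decay constant κ = √(2m(V₀ − E))/ℏ = 2.285.
κa = 2.399, sinh(κa) = 5.461.
Matching ψ, ψ′ at both faces gives T = [1 + V₀² sinh²(κa) / (4E(V₀ − E))]⁻¹ = 1/33.95 = 0.0295.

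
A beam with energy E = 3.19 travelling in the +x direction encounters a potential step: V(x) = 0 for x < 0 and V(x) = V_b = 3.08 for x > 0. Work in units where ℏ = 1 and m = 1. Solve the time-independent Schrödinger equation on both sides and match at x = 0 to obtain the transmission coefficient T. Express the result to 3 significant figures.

The wavenumbers are k₁ = √(2mE)/ℏ = 2.526 on the left and k₂ = √(2m(E − V_b))/ℏ = 0.4690 on the right.
Matching ψ and ψ′ at x = 0 gives r = (k₁ − k₂)/(k₁ + k₂), so R = r² = 0.4717 and T = 1 − R = 0.5283.

T = 0.528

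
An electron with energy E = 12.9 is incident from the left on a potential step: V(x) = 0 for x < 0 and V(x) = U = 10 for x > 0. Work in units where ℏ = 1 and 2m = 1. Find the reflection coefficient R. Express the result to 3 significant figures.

R = 0.127

On each side the TISE gives plane waves with k = √(2m(E − V))/ℏ: k₁ = √(2·½·12.9) = 3.592, k₂ = √(2·½·2.9) = 1.703.
Continuity of ψ and ψ′ at the step yields the reflection amplitude r = (k₁ − k₂)/(k₁ + k₂) = 0.3567; thus R = |r|² = 0.1273, T = 0.8727.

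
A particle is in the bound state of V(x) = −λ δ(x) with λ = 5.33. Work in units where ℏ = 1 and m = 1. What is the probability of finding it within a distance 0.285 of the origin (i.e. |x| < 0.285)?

P = 0.952

The normalised bound state is ψ = √κ e^{−κ|x|} with κ = mλ/ℏ² = 5.330.
P(|x| < d) = ∫_{−d}^{d} κ e^{−2κ|x|} dx = 1 − e^{−2κd} = 1 − e^{−3.038} = 0.9521.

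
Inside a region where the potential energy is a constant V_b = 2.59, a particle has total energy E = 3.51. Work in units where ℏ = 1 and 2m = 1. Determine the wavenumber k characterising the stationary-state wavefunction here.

k = 0.959

With E > V_b the solution is oscillatory, ψ ∝ e^{±ikx} with k = √(2m(E − V_b))/ℏ.
k = √(2 × 0.5 × 0.92) = 0.9592.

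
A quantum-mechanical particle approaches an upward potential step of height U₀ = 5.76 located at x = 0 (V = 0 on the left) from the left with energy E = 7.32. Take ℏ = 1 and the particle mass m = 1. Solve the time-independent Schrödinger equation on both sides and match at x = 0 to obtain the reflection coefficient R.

The wavenumbers are k₁ = √(2mE)/ℏ = 3.826 on the left and k₂ = √(2m(E − U₀))/ℏ = 1.766 on the right.
Matching ψ and ψ′ at x = 0 gives r = (k₁ − k₂)/(k₁ + k₂), so R = r² = 0.1357 and T = 1 − R = 0.8643.

R = 0.136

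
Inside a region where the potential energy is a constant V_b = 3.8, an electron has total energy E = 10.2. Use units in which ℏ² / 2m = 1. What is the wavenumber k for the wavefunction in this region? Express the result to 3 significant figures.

k = 2.53

With E > V_b the solution is oscillatory, ψ ∝ e^{±ikx} with k = √(2m(E − V_b))/ℏ.
k = √(2 × 0.5 × 6.4) = 2.530.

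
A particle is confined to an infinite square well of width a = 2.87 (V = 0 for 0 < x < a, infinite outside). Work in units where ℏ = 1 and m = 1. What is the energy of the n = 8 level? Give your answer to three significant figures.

The infinite-well eigenfunctions ψ_n = √(2/a) sin(nπx/a) vanish at both walls, giving E_n = n²π²ℏ²/(2ma²).
E_8 = 8² × π² / (2 × 1 × 2.87²) = 38.34.

E = 38.3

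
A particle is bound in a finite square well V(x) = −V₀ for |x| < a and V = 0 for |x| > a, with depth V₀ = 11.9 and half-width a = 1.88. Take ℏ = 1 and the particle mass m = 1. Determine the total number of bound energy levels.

Define the well-strength parameter z₀ = (a/ℏ)√(2mV₀) = 1.88 × √(2·1·11.9) = 9.172.
A new bound state (alternating even/odd) appears each time z₀ passes a multiple of π/2, so N = ⌊2z₀/π⌋ + 1 = ⌊5.839⌋ + 1 = 6.

N = 6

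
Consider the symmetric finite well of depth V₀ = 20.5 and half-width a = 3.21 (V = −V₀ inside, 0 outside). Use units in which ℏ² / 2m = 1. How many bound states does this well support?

N = 10

Define the well-strength parameter z₀ = (a/ℏ)√(2mV₀) = 3.21 × √(2·0.5·20.5) = 14.53.
The even/odd transcendental equations gain one root per π/2 in z₀, giving N = 1 + ⌊2z₀/π⌋ = 1 + ⌊9.253⌋ = 10.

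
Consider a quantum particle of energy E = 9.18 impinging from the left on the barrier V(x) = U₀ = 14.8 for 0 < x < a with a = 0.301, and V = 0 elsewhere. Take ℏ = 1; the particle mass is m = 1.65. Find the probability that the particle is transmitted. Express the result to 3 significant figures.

Since E < U₀ the interior solution is evanescent with decay constant κ = √(2m(U₀ − E))/ℏ = 4.307.
κa = 1.296, sinh(κa) = 1.691.
Matching ψ, ψ′ at both faces gives T = [1 + U₀² sinh²(κa) / (4E(U₀ − E))]⁻¹ = 1/4.035 = 0.248.

T = 0.248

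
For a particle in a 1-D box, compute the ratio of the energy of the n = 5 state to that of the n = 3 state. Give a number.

E_n = n²π²ℏ²/(2mL²) so the ratio is n₂²/n₁² = 25/9 = 2.77778.

2.77778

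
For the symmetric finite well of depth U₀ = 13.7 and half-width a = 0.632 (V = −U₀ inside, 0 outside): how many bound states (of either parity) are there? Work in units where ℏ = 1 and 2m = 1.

N = 2

The dimensionless depth is z₀ = a√(2mU₀)/ℏ = 0.632 × √(13.70) = 2.339.
The even/odd transcendental equations gain one root per π/2 in z₀, giving N = 1 + ⌊2z₀/π⌋ = 1 + ⌊1.489⌋ = 2.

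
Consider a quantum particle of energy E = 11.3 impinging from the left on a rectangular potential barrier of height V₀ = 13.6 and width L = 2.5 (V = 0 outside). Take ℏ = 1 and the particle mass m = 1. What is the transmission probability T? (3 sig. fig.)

T = 0.0000495

E < V₀: inside the barrier ψ ∝ e^{±κx} with κ = √(2m(V₀ − E))/ℏ = 2.145.
κL = 5.362, sinh(κL) = 106.6.
The exact tunnelling result is T⁻¹ = 1 + V₀² sinh²(κL) / [4E(V₀ − E)] = 20200, so T = 0.0000495.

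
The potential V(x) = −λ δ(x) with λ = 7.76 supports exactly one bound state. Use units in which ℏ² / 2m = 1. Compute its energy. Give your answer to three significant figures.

E = -15.1

The bound state is ψ(x) = √κ e^{−κ|x|}. The derivative jump ψ'(0⁺) − ψ'(0⁻) = −(2mλ/ℏ²)ψ(0) fixes κ = mλ/ℏ² = 3.880.
Then E = −ℏ²κ²/(2m) = −mλ²/(2ℏ²) = -15.05.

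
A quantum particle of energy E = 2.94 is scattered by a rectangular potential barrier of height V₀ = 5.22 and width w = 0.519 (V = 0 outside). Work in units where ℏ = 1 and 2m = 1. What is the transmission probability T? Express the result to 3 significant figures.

Since E < V₀ the interior solution is evanescent with decay constant κ = √(2m(V₀ − E))/ℏ = 1.510.
κw = 0.7837, sinh(κw) = 0.8664.
The exact tunnelling result is T⁻¹ = 1 + V₀² sinh²(κw) / [4E(V₀ − E)] = 1.763, so T = 0.567.

T = 0.567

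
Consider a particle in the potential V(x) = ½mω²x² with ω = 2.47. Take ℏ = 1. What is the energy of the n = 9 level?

E = 23.5

Using E_n = (n + ½)ℏω: E_9 = 9.5 × 2.47 = 23.47.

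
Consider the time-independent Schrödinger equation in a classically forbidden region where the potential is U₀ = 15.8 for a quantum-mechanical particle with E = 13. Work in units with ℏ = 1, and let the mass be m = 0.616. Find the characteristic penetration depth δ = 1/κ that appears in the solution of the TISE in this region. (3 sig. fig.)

δ = 0.538

Since E < U₀ the TISE in this region is ψ'' = κ²ψ with κ = √(2m(U₀ − E))/ℏ.
κ = √(2 × 0.616 × 2.8) = 1.857. The penetration depth is δ = 1/κ = 0.538.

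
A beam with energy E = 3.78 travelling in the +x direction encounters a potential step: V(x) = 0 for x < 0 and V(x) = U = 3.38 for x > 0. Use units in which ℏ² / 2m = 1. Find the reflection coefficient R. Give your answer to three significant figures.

On each side the TISE gives plane waves with k = √(2m(E − V))/ℏ: k₁ = √(2·½·3.78) = 1.944, k₂ = √(2·½·0.4) = 0.6325.
Matching ψ and ψ′ at x = 0 gives r = (k₁ − k₂)/(k₁ + k₂), so R = r² = 0.2592 and T = 1 − R = 0.7408.

R = 0.259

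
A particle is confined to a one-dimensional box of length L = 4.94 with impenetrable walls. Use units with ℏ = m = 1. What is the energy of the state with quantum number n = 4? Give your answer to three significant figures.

E = 3.24

Requiring ψ(0) = ψ(L) = 0 quantises k = nπ/L, hence E_n = ℏ²k²/2m = n²π²ℏ²/(2mL²).
E_4 = 4² × π² / (2 × 1 × 4.94²) = 3.235.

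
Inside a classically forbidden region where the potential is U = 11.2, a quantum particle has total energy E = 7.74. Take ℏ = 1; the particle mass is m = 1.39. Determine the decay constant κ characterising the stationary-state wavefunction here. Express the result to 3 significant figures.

κ = 3.10

Since E < U the TISE in this region is ψ'' = κ²ψ with κ = √(2m(U − E))/ℏ.
κ = √(2 × 1.39 × 3.46) = 3.101.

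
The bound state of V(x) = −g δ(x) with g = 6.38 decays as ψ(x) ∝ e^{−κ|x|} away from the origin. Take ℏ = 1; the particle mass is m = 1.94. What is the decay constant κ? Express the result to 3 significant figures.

Integrating the TISE across x = 0 gives the cusp condition ψ'(0⁺) − ψ'(0⁻) = −(2mg/ℏ²)ψ(0).
With ψ ∝ e^{−κ|x|} this yields −2κ = −2mg/ℏ², so κ = mg/ℏ² = 12.38.

κ = 12.4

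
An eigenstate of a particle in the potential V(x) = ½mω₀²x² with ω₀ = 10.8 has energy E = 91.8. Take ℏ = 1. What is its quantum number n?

n = 8

Invert E_n = (n + ½)ℏω₀: n = E/ℏω₀ − ½ = 8.000, so n = 8.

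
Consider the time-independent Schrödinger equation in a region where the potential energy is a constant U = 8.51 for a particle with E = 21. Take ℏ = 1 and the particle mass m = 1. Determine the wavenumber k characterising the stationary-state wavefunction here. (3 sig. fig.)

With E > U the solution is oscillatory, ψ ∝ e^{±ikx} with k = √(2m(E − U))/ℏ.
k = √(2 × 1 × 12.49) = 4.998.

k = 5.00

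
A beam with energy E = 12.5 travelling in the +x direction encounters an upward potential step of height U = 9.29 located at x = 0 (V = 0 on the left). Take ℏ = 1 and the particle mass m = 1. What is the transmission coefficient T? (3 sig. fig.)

T = 0.893

The wavenumbers are k₁ = √(2mE)/ℏ = 5.000 on the left and k₂ = √(2m(E − U))/ℏ = 2.534 on the right.
Matching ψ and ψ′ at x = 0 gives r = (k₁ − k₂)/(k₁ + k₂), so R = r² = 0.1072 and T = 1 − R = 0.8928.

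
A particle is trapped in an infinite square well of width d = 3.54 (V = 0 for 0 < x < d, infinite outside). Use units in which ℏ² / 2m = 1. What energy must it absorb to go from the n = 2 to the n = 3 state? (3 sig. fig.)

E_n = n²π²ℏ²/(2md²), so ΔE = (3² − 2²) π²ℏ²/(2md²).
ΔE = 5 × π² / (2 × 0.5 × 3.54²) = 3.938.

ΔE = 3.94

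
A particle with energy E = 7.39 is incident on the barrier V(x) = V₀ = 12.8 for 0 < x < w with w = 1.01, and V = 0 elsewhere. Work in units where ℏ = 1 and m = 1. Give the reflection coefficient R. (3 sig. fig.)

E < V₀: inside the barrier ψ ∝ e^{±κx} with κ = √(2m(V₀ − E))/ℏ = 3.289.
κw = 3.322, sinh(κw) = 13.84.
Matching ψ, ψ′ at both faces gives T = [1 + V₀² sinh²(κw) / (4E(V₀ − E))]⁻¹ = 1/197.3 = 0.00507.
R = 1 − T = 0.995.

R = 0.995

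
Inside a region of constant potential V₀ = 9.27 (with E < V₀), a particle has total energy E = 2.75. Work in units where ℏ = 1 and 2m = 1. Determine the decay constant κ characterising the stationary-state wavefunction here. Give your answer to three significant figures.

κ = 2.55

Since E < V₀ the TISE in this region is ψ'' = κ²ψ with κ = √(2m(V₀ − E))/ℏ.
κ = √(2 × 0.5 × 6.52) = 2.553.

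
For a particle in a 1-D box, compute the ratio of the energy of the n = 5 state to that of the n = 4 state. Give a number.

1.5625

E_n = n²π²ℏ²/(2mL²) so the ratio is n₂²/n₁² = 25/16 = 1.5625.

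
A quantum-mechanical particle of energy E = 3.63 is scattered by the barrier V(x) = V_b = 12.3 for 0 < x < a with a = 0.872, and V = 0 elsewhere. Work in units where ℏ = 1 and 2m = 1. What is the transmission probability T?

T = 0.0194

E < V_b: inside the barrier ψ ∝ e^{±κx} with κ = √(2m(V_b − E))/ℏ = 2.944.
κa = 2.568, sinh(κa) = 6.479.
Matching ψ, ψ′ at both faces gives T = [1 + V_b² sinh²(κa) / (4E(V_b − E))]⁻¹ = 1/51.45 = 0.0194.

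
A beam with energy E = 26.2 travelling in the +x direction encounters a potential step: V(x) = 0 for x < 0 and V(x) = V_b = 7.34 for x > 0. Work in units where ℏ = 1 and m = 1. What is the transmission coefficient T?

T = 0.993

The wavenumbers are k₁ = √(2mE)/ℏ = 7.239 on the left and k₂ = √(2m(E − V_b))/ℏ = 6.142 on the right.
Continuity of ψ and ψ′ at the step yields the reflection amplitude r = (k₁ − k₂)/(k₁ + k₂) = 0.08199; thus R = |r|² = 0.006723, T = 0.9933.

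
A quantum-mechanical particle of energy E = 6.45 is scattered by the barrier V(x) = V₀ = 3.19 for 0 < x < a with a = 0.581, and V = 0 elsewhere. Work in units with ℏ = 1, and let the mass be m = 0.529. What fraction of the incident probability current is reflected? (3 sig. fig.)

R = 0.0859

Above the barrier the interior wavenumber is k₂ = √(2m(E − V₀))/ℏ = 1.857, giving phase k₂a = 1.079.
Matching at both interfaces gives T⁻¹ = 1 + V₀² sin²(k₂a) / [4E(E − V₀)] = 1.094, hence T = 0.914.
R = 1 − T = 0.0859.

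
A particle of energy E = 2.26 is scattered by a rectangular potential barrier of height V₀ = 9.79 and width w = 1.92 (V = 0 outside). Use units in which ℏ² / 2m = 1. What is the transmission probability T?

T = 0.0000754

E < V₀: inside the barrier ψ ∝ e^{±κx} with κ = √(2m(V₀ − E))/ℏ = 2.744.
κw = 5.269, sinh(κw) = 97.07.
The exact tunnelling result is T⁻¹ = 1 + V₀² sinh²(κw) / [4E(V₀ − E)] = 13270, so T = 0.0000754.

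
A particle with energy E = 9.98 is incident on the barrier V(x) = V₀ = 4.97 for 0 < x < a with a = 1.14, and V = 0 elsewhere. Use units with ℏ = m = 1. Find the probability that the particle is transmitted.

T = 0.976

Above the barrier the interior wavenumber is k₂ = √(2m(E − V₀))/ℏ = 3.165, giving phase k₂a = 3.609.
T = [1 + V₀² sin²(k₂a) / (4E(E − V₀))]⁻¹ = 1/1.025 = 0.976.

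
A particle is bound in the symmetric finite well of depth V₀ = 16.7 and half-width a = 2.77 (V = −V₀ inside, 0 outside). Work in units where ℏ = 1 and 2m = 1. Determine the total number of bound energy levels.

The dimensionless depth is z₀ = a√(2mV₀)/ℏ = 2.77 × √(16.70) = 11.32.
A new bound state (alternating even/odd) appears each time z₀ passes a multiple of π/2, so N = ⌊2z₀/π⌋ + 1 = ⌊7.206⌋ + 1 = 8.

N = 8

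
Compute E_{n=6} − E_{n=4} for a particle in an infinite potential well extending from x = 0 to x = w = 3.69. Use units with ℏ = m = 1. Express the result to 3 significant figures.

ΔE = 7.25

E_n = n²π²ℏ²/(2mw²), so ΔE = (6² − 4²) π²ℏ²/(2mw²).
ΔE = 20 × π² / (2 × 1 × 3.69²) = 7.248.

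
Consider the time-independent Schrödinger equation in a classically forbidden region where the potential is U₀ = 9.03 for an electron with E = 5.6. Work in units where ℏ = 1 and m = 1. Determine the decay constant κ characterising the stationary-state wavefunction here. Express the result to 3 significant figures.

Since E < U₀ the TISE in this region is ψ'' = κ²ψ with κ = √(2m(U₀ − E))/ℏ.
κ = √(2 × 1 × 3.43) = 2.619.

κ = 2.62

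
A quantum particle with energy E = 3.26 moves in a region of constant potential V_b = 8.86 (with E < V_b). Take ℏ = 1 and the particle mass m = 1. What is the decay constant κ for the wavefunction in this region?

Since E < V_b the TISE in this region is ψ'' = κ²ψ with κ = √(2m(V_b − E))/ℏ.
κ = √(2 × 1 × 5.6) = 3.347.

κ = 3.35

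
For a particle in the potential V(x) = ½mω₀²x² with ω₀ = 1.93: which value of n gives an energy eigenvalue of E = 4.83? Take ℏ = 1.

Invert E_n = (n + ½)ℏω₀: n = E/ℏω₀ − ½ = 2.003, so n = 2.

n = 2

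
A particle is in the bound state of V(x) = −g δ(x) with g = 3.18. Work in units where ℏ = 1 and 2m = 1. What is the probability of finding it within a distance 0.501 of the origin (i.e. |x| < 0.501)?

The normalised bound state is ψ = √κ e^{−κ|x|} with κ = mg/ℏ² = 1.590.
P(|x| < d) = ∫_{−d}^{d} κ e^{−2κ|x|} dx = 1 − e^{−2κd} = 1 − e^{−1.593} = 0.7967.

P = 0.797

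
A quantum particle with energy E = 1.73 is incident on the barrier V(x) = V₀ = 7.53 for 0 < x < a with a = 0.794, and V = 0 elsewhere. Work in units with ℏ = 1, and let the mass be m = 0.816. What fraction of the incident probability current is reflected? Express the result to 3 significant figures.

E < V₀: inside the barrier ψ ∝ e^{±κx} with κ = √(2m(V₀ − E))/ℏ = 3.077.
κa = 2.443, sinh(κa) = 5.709.
The exact tunnelling result is T⁻¹ = 1 + V₀² sinh²(κa) / [4E(V₀ − E)] = 47.05, so T = 0.0213.
R = 1 − T = 0.979.

R = 0.979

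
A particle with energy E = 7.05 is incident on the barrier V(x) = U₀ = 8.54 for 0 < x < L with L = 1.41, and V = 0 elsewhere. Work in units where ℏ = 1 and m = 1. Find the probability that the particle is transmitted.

Since E < U₀ the interior solution is evanescent with decay constant κ = √(2m(U₀ − E))/ℏ = 1.726.
κL = 2.434, sinh(κL) = 5.659.
The exact tunnelling result is T⁻¹ = 1 + U₀² sinh²(κL) / [4E(U₀ − E)] = 56.58, so T = 0.0177.

T = 0.0177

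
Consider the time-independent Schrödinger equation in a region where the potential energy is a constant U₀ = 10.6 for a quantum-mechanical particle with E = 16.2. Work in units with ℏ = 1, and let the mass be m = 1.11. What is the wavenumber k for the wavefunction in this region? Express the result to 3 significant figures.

k = 3.53

With E > U₀ the solution is oscillatory, ψ ∝ e^{±ikx} with k = √(2m(E − U₀))/ℏ.
k = √(2 × 1.11 × 5.6) = 3.526.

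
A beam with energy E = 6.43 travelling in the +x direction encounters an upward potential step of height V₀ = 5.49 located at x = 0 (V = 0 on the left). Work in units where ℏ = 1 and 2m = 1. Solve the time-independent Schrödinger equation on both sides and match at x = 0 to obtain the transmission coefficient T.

T = 0.800

The wavenumbers are k₁ = √(2mE)/ℏ = 2.536 on the left and k₂ = √(2m(E − V₀))/ℏ = 0.9695 on the right.
Continuity of ψ and ψ′ at the step yields the reflection amplitude r = (k₁ − k₂)/(k₁ + k₂) = 0.4468; thus R = |r|² = 0.1996, T = 0.8004.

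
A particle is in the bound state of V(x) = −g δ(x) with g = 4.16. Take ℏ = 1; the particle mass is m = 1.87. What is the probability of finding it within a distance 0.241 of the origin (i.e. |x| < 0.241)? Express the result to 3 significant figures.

The normalised bound state is ψ = √κ e^{−κ|x|} with κ = mg/ℏ² = 7.779.
P(|x| < d) = ∫_{−d}^{d} κ e^{−2κ|x|} dx = 1 − e^{−2κd} = 1 − e^{−3.750} = 0.9765.

P = 0.976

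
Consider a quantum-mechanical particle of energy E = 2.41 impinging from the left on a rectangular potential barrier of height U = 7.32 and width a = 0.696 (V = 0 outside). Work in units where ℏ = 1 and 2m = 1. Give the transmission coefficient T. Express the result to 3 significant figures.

Since E < U the interior solution is evanescent with decay constant κ = √(2m(U − E))/ℏ = 2.216.
κa = 1.542, sinh(κa) = 2.231.
The exact tunnelling result is T⁻¹ = 1 + U² sinh²(κa) / [4E(U − E)] = 6.632, so T = 0.151.

T = 0.151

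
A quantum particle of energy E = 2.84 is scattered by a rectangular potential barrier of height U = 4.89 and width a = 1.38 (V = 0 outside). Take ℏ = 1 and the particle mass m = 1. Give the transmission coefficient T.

Since E < U the interior solution is evanescent with decay constant κ = √(2m(U − E))/ℏ = 2.025.
κa = 2.794, sinh(κa) = 8.145.
Matching ψ, ψ′ at both faces gives T = [1 + U² sinh²(κa) / (4E(U − E))]⁻¹ = 1/69.12 = 0.0145.

T = 0.0145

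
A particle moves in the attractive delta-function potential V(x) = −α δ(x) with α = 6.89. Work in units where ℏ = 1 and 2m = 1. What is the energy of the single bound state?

E = -11.9

For x ≠ 0 the bound state is ψ ∝ e^{−κ|x|}; integrating the TISE across the delta gives the cusp condition 2κ = 2mα/ℏ², so κ = 3.445.
Then E = −ℏ²κ²/(2m) = −mα²/(2ℏ²) = -11.87.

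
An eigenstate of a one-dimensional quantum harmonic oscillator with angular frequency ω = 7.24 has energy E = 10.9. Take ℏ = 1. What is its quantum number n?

Invert E_n = (n + ½)ℏω: n = E/ℏω − ½ = 1.006, so n = 1.

n = 1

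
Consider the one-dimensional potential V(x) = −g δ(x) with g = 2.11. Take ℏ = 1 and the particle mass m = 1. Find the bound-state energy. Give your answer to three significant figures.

E = -2.23

The bound state is ψ(x) = √κ e^{−κ|x|}. The derivative jump ψ'(0⁺) − ψ'(0⁻) = −(2mg/ℏ²)ψ(0) fixes κ = mg/ℏ² = 2.110.
Then E = −ℏ²κ²/(2m) = −mg²/(2ℏ²) = -2.226.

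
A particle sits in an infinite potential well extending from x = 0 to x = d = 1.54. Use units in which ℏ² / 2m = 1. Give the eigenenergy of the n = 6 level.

E = 150

Requiring ψ(0) = ψ(d) = 0 quantises k = nπ/d, hence E_n = ℏ²k²/2m = n²π²ℏ²/(2md²).
E_6 = 6² × π² / (2 × 0.5 × 1.54²) = 149.8.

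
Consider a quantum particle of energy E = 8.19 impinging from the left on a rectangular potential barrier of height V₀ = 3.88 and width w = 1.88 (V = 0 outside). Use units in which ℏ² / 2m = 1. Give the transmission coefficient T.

T = 0.952

Above the barrier the interior wavenumber is k₂ = √(2m(E − V₀))/ℏ = 2.076, giving phase k₂w = 3.903.
T = [1 + V₀² sin²(k₂w) / (4E(E − V₀))]⁻¹ = 1/1.051 = 0.952.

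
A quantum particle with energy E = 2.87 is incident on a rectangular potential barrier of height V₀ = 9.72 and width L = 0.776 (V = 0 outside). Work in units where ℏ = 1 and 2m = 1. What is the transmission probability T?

E < V₀: inside the barrier ψ ∝ e^{±κx} with κ = √(2m(V₀ − E))/ℏ = 2.617.
κL = 2.031, sinh(κL) = 3.745.
Matching ψ, ψ′ at both faces gives T = [1 + V₀² sinh²(κL) / (4E(V₀ − E))]⁻¹ = 1/17.85 = 0.0560.

T = 0.0560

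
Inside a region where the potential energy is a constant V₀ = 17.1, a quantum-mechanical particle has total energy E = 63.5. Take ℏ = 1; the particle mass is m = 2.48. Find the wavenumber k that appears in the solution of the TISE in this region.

With E > V₀ the solution is oscillatory, ψ ∝ e^{±ikx} with k = √(2m(E − V₀))/ℏ.
k = √(2 × 2.48 × 46.4) = 15.17.

k = 15.2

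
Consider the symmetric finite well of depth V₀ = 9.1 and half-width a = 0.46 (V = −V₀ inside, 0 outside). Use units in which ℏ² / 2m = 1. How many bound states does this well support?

Define the well-strength parameter z₀ = (a/ℏ)√(2mV₀) = 0.46 × √(2·0.5·9.1) = 1.388.
The even/odd transcendental equations gain one root per π/2 in z₀, giving N = 1 + ⌊2z₀/π⌋ = 1 + ⌊0.8834⌋ = 1.

N = 1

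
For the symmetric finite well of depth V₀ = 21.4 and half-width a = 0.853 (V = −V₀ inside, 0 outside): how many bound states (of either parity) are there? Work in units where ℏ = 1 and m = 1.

N = 4

The dimensionless depth is z₀ = a√(2mV₀)/ℏ = 0.853 × √(42.80) = 5.580.
A new bound state (alternating even/odd) appears each time z₀ passes a multiple of π/2, so N = ⌊2z₀/π⌋ + 1 = ⌊3.553⌋ + 1 = 4.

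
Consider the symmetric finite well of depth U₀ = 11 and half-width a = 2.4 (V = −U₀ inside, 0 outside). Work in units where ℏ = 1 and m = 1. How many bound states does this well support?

The dimensionless depth is z₀ = a√(2mU₀)/ℏ = 2.4 × √(22.00) = 11.26.
The even/odd transcendental equations gain one root per π/2 in z₀, giving N = 1 + ⌊2z₀/π⌋ = 1 + ⌊7.166⌋ = 8.

N = 8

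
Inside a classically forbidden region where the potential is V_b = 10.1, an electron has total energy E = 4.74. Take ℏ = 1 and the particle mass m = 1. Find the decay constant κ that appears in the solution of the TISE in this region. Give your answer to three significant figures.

Since E < V_b the TISE in this region is ψ'' = κ²ψ with κ = √(2m(V_b − E))/ℏ.
κ = √(2 × 1 × 5.36) = 3.274.

κ = 3.27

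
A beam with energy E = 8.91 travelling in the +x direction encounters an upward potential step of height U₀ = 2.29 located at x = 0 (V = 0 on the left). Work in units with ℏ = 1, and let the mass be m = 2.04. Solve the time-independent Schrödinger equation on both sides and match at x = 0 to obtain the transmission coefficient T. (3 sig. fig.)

The wavenumbers are k₁ = √(2mE)/ℏ = 6.029 on the left and k₂ = √(2m(E − U₀))/ℏ = 5.197 on the right.
Continuity of ψ and ψ′ at the step yields the reflection amplitude r = (k₁ − k₂)/(k₁ + k₂) = 0.07413; thus R = |r|² = 0.005496, T = 0.9945.

T = 0.995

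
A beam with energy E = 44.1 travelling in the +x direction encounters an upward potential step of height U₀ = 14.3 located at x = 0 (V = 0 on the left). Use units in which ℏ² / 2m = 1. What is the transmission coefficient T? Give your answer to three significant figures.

The wavenumbers are k₁ = √(2mE)/ℏ = 6.641 on the left and k₂ = √(2m(E − U₀))/ℏ = 5.459 on the right.
Matching ψ and ψ′ at x = 0 gives r = (k₁ − k₂)/(k₁ + k₂), so R = r² = 0.009540 and T = 1 − R = 0.9905.

T = 0.990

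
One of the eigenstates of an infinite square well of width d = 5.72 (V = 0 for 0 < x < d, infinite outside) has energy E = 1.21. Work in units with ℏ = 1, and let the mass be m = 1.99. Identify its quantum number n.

n = 4

For an infinite well E_n = n²π²ℏ²/(2md²), so n = (d/πℏ)√(2mE).
n = (5.72/π) × √(2 × 1.99 × 1.21) = 3.996 → n = 4.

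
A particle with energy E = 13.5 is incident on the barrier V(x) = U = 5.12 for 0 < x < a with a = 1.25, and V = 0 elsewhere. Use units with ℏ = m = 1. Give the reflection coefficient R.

R = 0.0467

E > U: inside the barrier k₂ = √(2m(E − U))/ℏ = 4.094, k₂a = 5.117.
Matching at both interfaces gives T⁻¹ = 1 + U² sin²(k₂a) / [4E(E − U)] = 1.049, hence T = 0.953.
R = 1 − T = 0.0467.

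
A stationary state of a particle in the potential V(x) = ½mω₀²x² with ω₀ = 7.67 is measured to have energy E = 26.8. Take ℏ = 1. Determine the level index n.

Invert E_n = (n + ½)ℏω₀: n = E/ℏω₀ − ½ = 2.994, so n = 3.

n = 3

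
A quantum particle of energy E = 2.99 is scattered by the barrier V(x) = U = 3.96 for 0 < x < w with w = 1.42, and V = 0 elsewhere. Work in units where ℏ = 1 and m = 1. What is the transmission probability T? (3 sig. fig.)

E < U: inside the barrier ψ ∝ e^{±κx} with κ = √(2m(U − E))/ℏ = 1.393.
κw = 1.978, sinh(κw) = 3.544.
Matching ψ, ψ′ at both faces gives T = [1 + U² sinh²(κw) / (4E(U − E))]⁻¹ = 1/17.98 = 0.0556.

T = 0.0556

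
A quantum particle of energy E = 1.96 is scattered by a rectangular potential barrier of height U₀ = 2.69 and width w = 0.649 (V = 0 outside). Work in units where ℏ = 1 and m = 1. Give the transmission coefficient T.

Since E < U₀ the interior solution is evanescent with decay constant κ = √(2m(U₀ − E))/ℏ = 1.208.
κw = 0.7842, sinh(κw) = 0.8671.
Matching ψ, ψ′ at both faces gives T = [1 + U₀² sinh²(κw) / (4E(U₀ − E))]⁻¹ = 1/1.951 = 0.513.

T = 0.513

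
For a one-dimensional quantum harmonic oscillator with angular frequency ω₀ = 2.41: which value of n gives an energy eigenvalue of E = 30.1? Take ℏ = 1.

n = 12

Invert E_n = (n + ½)ℏω₀: n = E/ℏω₀ − ½ = 11.990, so n = 12.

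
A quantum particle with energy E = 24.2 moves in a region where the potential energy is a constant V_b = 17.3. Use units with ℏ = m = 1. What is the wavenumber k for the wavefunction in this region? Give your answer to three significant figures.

k = 3.71

With E > V_b the solution is oscillatory, ψ ∝ e^{±ikx} with k = √(2m(E − V_b))/ℏ.
k = √(2 × 1 × 6.9) = 3.715.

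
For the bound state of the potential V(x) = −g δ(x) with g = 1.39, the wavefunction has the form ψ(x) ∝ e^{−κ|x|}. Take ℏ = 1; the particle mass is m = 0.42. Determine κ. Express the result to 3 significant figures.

κ = 0.584

Integrate −(ℏ²/2m)ψ'' − gδ(x)ψ = Eψ from −ε to +ε: the ψ'' term gives ψ'(0⁺) − ψ'(0⁻) and the δ term gives −(2mg/ℏ²)ψ(0).
With ψ ∝ e^{−κ|x|} this yields −2κ = −2mg/ℏ², so κ = mg/ℏ² = 0.5838.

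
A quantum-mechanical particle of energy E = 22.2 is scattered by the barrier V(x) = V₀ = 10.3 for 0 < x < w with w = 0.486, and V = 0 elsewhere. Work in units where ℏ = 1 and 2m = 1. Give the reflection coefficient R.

R = 0.0903

Above the barrier the interior wavenumber is k₂ = √(2m(E − V₀))/ℏ = 3.450, giving phase k₂w = 1.677.
Matching at both interfaces gives T⁻¹ = 1 + V₀² sin²(k₂w) / [4E(E − V₀)] = 1.099, hence T = 0.910.
R = 1 − T = 0.0903.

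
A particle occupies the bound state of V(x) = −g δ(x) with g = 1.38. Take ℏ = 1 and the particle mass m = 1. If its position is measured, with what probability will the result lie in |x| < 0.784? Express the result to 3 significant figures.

P = 0.885

The normalised bound state is ψ = √κ e^{−κ|x|} with κ = mg/ℏ² = 1.380.
P(|x| < d) = ∫_{−d}^{d} κ e^{−2κ|x|} dx = 1 − e^{−2κd} = 1 − e^{−2.164} = 0.8851.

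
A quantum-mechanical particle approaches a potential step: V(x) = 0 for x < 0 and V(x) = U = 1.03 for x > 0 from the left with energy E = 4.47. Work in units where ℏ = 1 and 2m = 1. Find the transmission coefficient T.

The wavenumbers are k₁ = √(2mE)/ℏ = 2.114 on the left and k₂ = √(2m(E − U))/ℏ = 1.855 on the right.
Continuity of ψ and ψ′ at the step yields the reflection amplitude r = (k₁ − k₂)/(k₁ + k₂) = 0.06539; thus R = |r|² = 0.004275, T = 0.9957.

T = 0.996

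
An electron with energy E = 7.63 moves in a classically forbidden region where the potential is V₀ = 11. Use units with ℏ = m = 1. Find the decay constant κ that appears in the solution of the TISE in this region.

Since E < V₀ the TISE in this region is ψ'' = κ²ψ with κ = √(2m(V₀ − E))/ℏ.
κ = √(2 × 1 × 3.37) = 2.596.

κ = 2.60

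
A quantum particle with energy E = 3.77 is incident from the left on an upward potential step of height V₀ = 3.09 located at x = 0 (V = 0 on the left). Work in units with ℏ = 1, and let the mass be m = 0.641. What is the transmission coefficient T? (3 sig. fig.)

T = 0.837

On each side the TISE gives plane waves with k = √(2m(E − V))/ℏ: k₁ = √(2·0.641·3.77) = 2.198, k₂ = √(2·0.641·0.68) = 0.9337.
Matching ψ and ψ′ at x = 0 gives r = (k₁ − k₂)/(k₁ + k₂), so R = r² = 0.1631 and T = 1 − R = 0.8369.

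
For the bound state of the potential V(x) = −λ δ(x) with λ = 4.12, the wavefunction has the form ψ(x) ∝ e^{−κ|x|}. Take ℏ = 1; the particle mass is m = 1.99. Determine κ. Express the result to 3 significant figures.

κ = 8.20

Integrate −(ℏ²/2m)ψ'' − λδ(x)ψ = Eψ from −ε to +ε: the ψ'' term gives ψ'(0⁺) − ψ'(0⁻) and the δ term gives −(2mλ/ℏ²)ψ(0).
With ψ ∝ e^{−κ|x|} this yields −2κ = −2mλ/ℏ², so κ = mλ/ℏ² = 8.199.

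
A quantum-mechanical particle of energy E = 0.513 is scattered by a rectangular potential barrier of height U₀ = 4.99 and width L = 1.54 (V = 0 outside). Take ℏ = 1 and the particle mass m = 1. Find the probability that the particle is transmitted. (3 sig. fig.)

T = 0.000147

Since E < U₀ the interior solution is evanescent with decay constant κ = √(2m(U₀ − E))/ℏ = 2.992.
κL = 4.608, sinh(κL) = 50.15.
Matching ψ, ψ′ at both faces gives T = [1 + U₀² sinh²(κL) / (4E(U₀ − E))]⁻¹ = 1/6817 = 0.000147.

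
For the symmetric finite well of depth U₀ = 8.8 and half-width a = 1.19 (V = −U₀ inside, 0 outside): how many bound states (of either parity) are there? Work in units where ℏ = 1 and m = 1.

N = 4

Define the well-strength parameter z₀ = (a/ℏ)√(2mU₀) = 1.19 × √(2·1·8.8) = 4.992.
The even/odd transcendental equations gain one root per π/2 in z₀, giving N = 1 + ⌊2z₀/π⌋ = 1 + ⌊3.178⌋ = 4.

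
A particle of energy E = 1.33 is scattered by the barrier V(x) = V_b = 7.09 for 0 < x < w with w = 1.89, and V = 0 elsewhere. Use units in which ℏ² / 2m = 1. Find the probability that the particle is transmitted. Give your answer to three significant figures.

Since E < V_b the interior solution is evanescent with decay constant κ = √(2m(V_b − E))/ℏ = 2.400.
κw = 4.536, sinh(κw) = 46.65.
The exact tunnelling result is T⁻¹ = 1 + V_b² sinh²(κw) / [4E(V_b − E)] = 3571, so T = 0.000280.

T = 0.000280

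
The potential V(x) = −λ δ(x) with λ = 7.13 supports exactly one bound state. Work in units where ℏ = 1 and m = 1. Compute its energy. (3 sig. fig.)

E = -25.4

The bound state is ψ(x) = √κ e^{−κ|x|}. The derivative jump ψ'(0⁺) − ψ'(0⁻) = −(2mλ/ℏ²)ψ(0) fixes κ = mλ/ℏ² = 7.130.
Then E = −ℏ²κ²/(2m) = −mλ²/(2ℏ²) = -25.42.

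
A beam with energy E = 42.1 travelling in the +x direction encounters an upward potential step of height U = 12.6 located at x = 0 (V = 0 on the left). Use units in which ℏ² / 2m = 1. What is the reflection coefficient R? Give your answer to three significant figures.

R = 0.00786

On each side the TISE gives plane waves with k = √(2m(E − V))/ℏ: k₁ = √(2·½·42.1) = 6.488, k₂ = √(2·½·29.5) = 5.431.
Matching ψ and ψ′ at x = 0 gives r = (k₁ − k₂)/(k₁ + k₂), so R = r² = 0.007864 and T = 1 − R = 0.9921.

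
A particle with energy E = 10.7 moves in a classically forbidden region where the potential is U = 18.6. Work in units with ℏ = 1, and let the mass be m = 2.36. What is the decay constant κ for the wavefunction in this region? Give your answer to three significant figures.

Since E < U the TISE in this region is ψ'' = κ²ψ with κ = √(2m(U − E))/ℏ.
κ = √(2 × 2.36 × 7.9) = 6.106.

κ = 6.11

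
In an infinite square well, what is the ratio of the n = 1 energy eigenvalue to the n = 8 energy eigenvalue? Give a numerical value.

0.015625

E_n = n²π²ℏ²/(2mL²) so the ratio is n₂²/n₁² = 1/64 = 0.015625.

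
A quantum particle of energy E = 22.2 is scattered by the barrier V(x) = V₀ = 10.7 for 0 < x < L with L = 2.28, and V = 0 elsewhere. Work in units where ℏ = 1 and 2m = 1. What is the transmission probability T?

Above the barrier the interior wavenumber is k₂ = √(2m(E − V₀))/ℏ = 3.391, giving phase k₂L = 7.732.
Matching at both interfaces gives T⁻¹ = 1 + V₀² sin²(k₂L) / [4E(E − V₀)] = 1.110, hence T = 0.901.

T = 0.901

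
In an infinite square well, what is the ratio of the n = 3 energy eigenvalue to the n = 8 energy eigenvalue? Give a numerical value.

0.140625

E_n = n²π²ℏ²/(2mL²) so the ratio is n₂²/n₁² = 9/64 = 0.140625.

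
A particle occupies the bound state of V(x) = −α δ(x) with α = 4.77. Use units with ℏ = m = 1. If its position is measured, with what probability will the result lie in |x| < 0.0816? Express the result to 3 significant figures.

P = 0.541

The normalised bound state is ψ = √κ e^{−κ|x|} with κ = mα/ℏ² = 4.770.
P(|x| < d) = ∫_{−d}^{d} κ e^{−2κ|x|} dx = 1 − e^{−2κd} = 1 − e^{−0.7785} = 0.5409.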